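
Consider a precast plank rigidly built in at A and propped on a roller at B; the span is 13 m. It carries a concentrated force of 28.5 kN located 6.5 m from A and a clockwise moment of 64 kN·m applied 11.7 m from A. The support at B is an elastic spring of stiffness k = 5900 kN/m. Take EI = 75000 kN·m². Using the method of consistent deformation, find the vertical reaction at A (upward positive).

Choose R_B as the redundant. The primary structure is the cantilever fixed at A.
Free-end deflection of the primary structure under the applied loading (downward +):
  point load 28.5 at a = 6.5: Pa²(3L − a)/(6EI) = 6522/EI
  clockwise couple 64 at a = 11.7: M₀a(2L − a)/(2EI) = 5354/EI
  δ_0 = 11876/EI
Tip deflection under a unit load at B: L³/(3EI) = 732.3/EI.
With EI = 75000 kN·m²: δ_0 = 0.15835 m and δ_{BB} = 0.009764 m/kN.
Compatibility — the spring shortens by R_B/k under the reaction it provides: δ_0 − R_B·δ_{BB} = R_B/k. With 1/k = 0.000169 m/kN, R_B = δ_0 / (δ_{BB} + 1/k) = 0.15835 / (0.009764 + 0.000169) = 15.94 kN.
Vertical equilibrium: R_A = ΣP − R_B = 28.5 − 15.94 = 12.56 kN.

R_A = 12.56 kN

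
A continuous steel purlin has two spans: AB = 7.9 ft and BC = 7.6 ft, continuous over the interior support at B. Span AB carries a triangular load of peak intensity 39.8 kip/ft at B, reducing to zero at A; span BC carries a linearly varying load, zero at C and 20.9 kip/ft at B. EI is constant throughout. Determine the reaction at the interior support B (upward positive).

R_B = 189.7 kip

Insert a hinge at B; M_B is the redundant, and each span becomes simply supported.
End slopes at the hinge B, treating each span as simply supported:
  span AB: triangular load, peak 39.8: w₀L³/(45EI) = 436.1/EI
  span BC: triangular load, peak 20.9: w₀L³/(45EI) = 203.9/EI
  relative rotation θ_0 = (436.1 + 203.9)/EI = 639.9/EI
A unit hogging moment at B produces rotation L₁/(3EI) + L₂/(3EI) = 5.167/EI.
Compatibility: M_B·(L₁+L₂)/(3EI) = θ_0, giving M_B = 123.9 kip·ft (hogging).
Span AB, ΣM about A with M_B applied at B: R_B^{AB}·7.9 = 828 + 123.9, so R_B^{AB} = 120.5 kip and R_A = 157.2 − 120.5 = 36.72 kip.
Span BC, ΣM about C: R_B^{BC}·7.6 = 402.4 + 123.9, so R_B^{BC} = 69.24 kip and R_C = 79.42 − 69.24 = 10.18 kip.
R_B = 120.5 + 69.24 = 189.7 kip.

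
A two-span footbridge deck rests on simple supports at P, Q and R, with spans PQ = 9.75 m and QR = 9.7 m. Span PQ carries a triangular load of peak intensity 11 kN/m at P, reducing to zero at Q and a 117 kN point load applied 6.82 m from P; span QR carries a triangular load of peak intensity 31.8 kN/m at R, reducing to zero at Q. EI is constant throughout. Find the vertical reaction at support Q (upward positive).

Insert a hinge at Q; M_Q is the redundant, and each span becomes simply supported.
Rotations at Q on the released spans (each span's end-slope, ×1/EI):
  span PQ: triangular load, peak 11: 7w₀L³/(360EI) = 198.2/EI
  span PQ: point load 117 at a = 6.82: Pab(L + a)/(6LEI) = 662.2/EI
  span QR: triangular load, peak 31.8: 7w₀L³/(360EI) = 564.3/EI
  relative rotation θ_0 = (860.5 + 564.3)/EI = 1425/EI
A unit hogging moment at Q produces rotation L₁/(3EI) + L₂/(3EI) = 6.483/EI.
Slope continuity at Q: θ_0 = M_Q·6.483/EI, so M_Q = 1425/6.483 = 219.8 kN·m (hogging).
Span PQ, ΣM about P with M_Q applied at Q: R_Q^{PQ}·9.75 = 972.2 + 219.8, so R_Q^{PQ} = 122.3 kN and R_P = 170.6 − 122.3 = 48.37 kN.
Span QR, ΣM about R: R_Q^{QR}·9.7 = 498.7 + 219.8, so R_Q^{QR} = 74.07 kN and R_R = 154.2 − 74.07 = 80.16 kN.
R_Q = 122.3 + 74.07 = 196.3 kN.

R_Q = 196.3 kN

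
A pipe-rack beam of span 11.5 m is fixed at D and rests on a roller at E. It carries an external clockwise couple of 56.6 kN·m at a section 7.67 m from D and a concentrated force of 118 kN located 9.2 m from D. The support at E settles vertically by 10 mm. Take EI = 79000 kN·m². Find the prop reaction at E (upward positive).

Remove the prop at E; the released (primary) structure is a cantilever built in at D.
Primary-structure tip deflection at E by superposition:
  clockwise couple 56.6 at a = 7.67: M₀a(2L − a)/(2EI) = 3328/EI
  point load 118 at a = 9.2: Pa²(3L − a)/(6EI) = 42114/EI
  δ_0 = 45442/EI
Tip deflection under a unit load at E: L³/(3EI) = 507/EI.
With EI = 79000 kN·m²: δ_0 = 0.57521 m and δ_{EE} = 0.006417 m/kN.
Compatibility — the beam at E must follow the support down by 0.01 m: δ_0 − R_E·δ_{EE} = 0.01, so R_E = (0.57521 − 0.01)/0.006417 = 88.08 kN.

R_E = 88.08 kN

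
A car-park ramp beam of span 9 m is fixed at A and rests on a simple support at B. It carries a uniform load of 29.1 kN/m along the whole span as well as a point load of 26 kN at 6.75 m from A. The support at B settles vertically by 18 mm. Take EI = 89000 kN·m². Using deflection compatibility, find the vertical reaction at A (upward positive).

R_A = 179.8 kN

Take the reaction at B as the redundant and release it; the primary structure is a cantilever fixed at A.
Free-end deflection of the primary structure under the applied loading (downward +):
  UDL 29.1: wL⁴/(8EI) = 23866/EI
  point load 26 at a = 6.75: Pa²(3L − a)/(6EI) = 3998/EI
  δ_0 = 27864/EI
Flexibility coefficient — unit upward force at B: δ_{BB} = L³/(3EI) = 243/EI.
With EI = 89000 kN·m²: δ_0 = 0.31308 m and δ_{BB} = 0.00273 m/kN.
Compatibility — the beam at B must follow the support down by 0.018 m: δ_0 − R_B·δ_{BB} = 0.018, so R_B = (0.31308 − 0.018)/0.00273 = 108.1 kN.
Vertical equilibrium: R_A = ΣP − R_B = 287.9 − 108.1 = 179.8 kN.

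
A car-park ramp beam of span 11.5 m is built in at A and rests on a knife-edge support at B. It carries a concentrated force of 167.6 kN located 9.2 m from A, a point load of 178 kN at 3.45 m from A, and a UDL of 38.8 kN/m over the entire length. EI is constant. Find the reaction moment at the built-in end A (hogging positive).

Choose R_B as the redundant. The primary structure is the cantilever fixed at A.
Downward deflection at the released point B due to the loads:
  point load 167.6 at a = 9.2: Pa²(3L − a)/(6EI) = 59816/EI
  point load 178 at a = 3.45: Pa²(3L − a)/(6EI) = 10964/EI
  UDL 38.8: wL⁴/(8EI) = 84827/EI
  δ_0 = 155607/EI
Flexibility coefficient — unit upward force at B: δ_{BB} = L³/(3EI) = 507/EI.
The prop prevents deflection at B: R_B = δ_0/δ_{BB} = 155607/507 = 306.9 kN.
Moment equilibrium about A: M_A = Σ(load moments about A) − R_B·L = 4722 − 306.9×11.5 = 1192 kN·m.

M_A = 1192 kN·m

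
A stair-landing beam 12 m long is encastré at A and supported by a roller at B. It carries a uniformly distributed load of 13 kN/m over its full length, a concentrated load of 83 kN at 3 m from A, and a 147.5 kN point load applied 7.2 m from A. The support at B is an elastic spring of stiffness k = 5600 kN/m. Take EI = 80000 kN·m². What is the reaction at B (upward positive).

R_B = 126.2 kN

Take the reaction at B as the redundant and release it; the primary structure is a cantilever fixed at A.
Primary-structure tip deflection at B by superposition:
  UDL 13: wL⁴/(8EI) = 33696/EI
  point load 83 at a = 3: Pa²(3L − a)/(6EI) = 4108/EI
  point load 147.5 at a = 7.2: Pa²(3L − a)/(6EI) = 36703/EI
  δ_0 = 74507/EI
Flexibility coefficient — unit upward force at B: δ_{BB} = L³/(3EI) = 576/EI.
With EI = 80000 kN·m²: δ_0 = 0.93134 m and δ_{BB} = 0.0072 m/kN.
Compatibility — the spring shortens by R_B/k under the reaction it provides: δ_0 − R_B·δ_{BB} = R_B/k. With 1/k = 0.000179 m/kN, R_B = δ_0 / (δ_{BB} + 1/k) = 0.93134 / (0.0072 + 0.000179) = 126.2 kN.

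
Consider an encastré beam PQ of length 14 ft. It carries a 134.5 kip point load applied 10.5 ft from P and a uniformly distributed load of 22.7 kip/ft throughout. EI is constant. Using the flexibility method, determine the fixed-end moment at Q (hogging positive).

Release both end moments; the primary structure is a simply-supported span PQ with redundants M_P and M_Q.
End rotations of the released simple span under the applied load (×1/EI):
  at P: point load 134.5 at a = 10.5: Pab(L + b)/(6LEI) = 1030/EI
  at Q: point load 134.5 at a = 10.5: Pab(L + a)/(6LEI) = 1442/EI
  at P: UDL 22.7: wL³/(24EI) = 2595/EI
  at Q: UDL 22.7: wL³/(24EI) = 2595/EI
  θ_P0 = 3625/EI,  θ_Q0 = 4037/EI
Flexibility coefficients: a unit moment at one end gives L/(3EI) there and L/(6EI) at the far end, so f₁₁ = f₂₂ = 4.667/EI and f₁₂ = f₂₁ = 2.333/EI.
Compatibility — zero rotation at each built-in end:
  4.667 M_P + 2.333 M_Q = 3625
  2.333 M_P + 4.667 M_Q = 4037
Solving the pair gives M_P = 459 kip·ft and M_Q = 635.6 kip·ft (hogging).

M_Q = 635.6 kip·ft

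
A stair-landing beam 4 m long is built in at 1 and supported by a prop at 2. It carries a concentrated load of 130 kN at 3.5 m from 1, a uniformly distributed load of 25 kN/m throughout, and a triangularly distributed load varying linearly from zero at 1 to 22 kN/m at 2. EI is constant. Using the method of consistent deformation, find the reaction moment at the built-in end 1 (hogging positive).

Choose R_2 as the redundant. The primary structure is the cantilever fixed at 1.
Downward deflection at the released point 2 due to the loads:
  point load 130 at a = 3.5: Pa²(3L − a)/(6EI) = 2256/EI
  UDL 25: wL⁴/(8EI) = 800/EI
  triangular load, peak 22 at the free end: 11w₀L⁴/(120EI) = 516.3/EI
  δ_0 = 3572/EI
Tip deflection under a unit load at 2: L³/(3EI) = 21.33/EI.
The prop prevents deflection at 2: R_2 = δ_0/δ_{22} = 3572/21.33 = 167.5 kN.
Moment equilibrium about 1: M_1 = Σ(load moments about 1) − R_2·L = 772.3 − 167.5×4 = 102.5 kN·m.

M_1 = 102.5 kN·m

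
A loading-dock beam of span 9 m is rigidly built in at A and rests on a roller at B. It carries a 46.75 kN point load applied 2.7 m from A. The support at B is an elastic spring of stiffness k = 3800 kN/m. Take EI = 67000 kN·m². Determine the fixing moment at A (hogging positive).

M_A = 78.56 kN·m

Remove the prop at B; the released (primary) structure is a cantilever built in at A.
Primary-structure tip deflection at B by superposition:
  point load 46.75 at a = 2.7: Pa²(3L − a)/(6EI) = 1380/EI
Flexibility coefficient — unit upward force at B: δ_{BB} = L³/(3EI) = 243/EI.
With EI = 67000 kN·m²: δ_0 = 0.020601 m and δ_{BB} = 0.003627 m/kN.
Compatibility — the spring shortens by R_B/k under the reaction it provides: δ_0 − R_B·δ_{BB} = R_B/k. With 1/k = 0.000263 m/kN, R_B = δ_0 / (δ_{BB} + 1/k) = 0.020601 / (0.003627 + 0.000263) = 5.296 kN.
Moment equilibrium about A: M_A = Σ(load moments about A) − R_B·L = 126.2 − 5.296×9 = 78.56 kN·m.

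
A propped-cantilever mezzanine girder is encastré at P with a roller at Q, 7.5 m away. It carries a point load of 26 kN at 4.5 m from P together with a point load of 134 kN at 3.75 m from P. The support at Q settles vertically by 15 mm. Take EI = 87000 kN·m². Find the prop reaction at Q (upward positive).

R_Q = 43.83 kN

Choose R_Q as the redundant. The primary structure is the cantilever fixed at P.
Free-end deflection of the primary structure under the applied loading (downward +):
  point load 26 at a = 4.5: Pa²(3L − a)/(6EI) = 1580/EI
  point load 134 at a = 3.75: Pa²(3L − a)/(6EI) = 5889/EI
  δ_0 = 7468/EI
Flexibility coefficient — unit upward force at Q: δ_{QQ} = L³/(3EI) = 140.6/EI.
With EI = 87000 kN·m²: δ_0 = 0.085841 m and δ_{QQ} = 0.001616 m/kN.
Compatibility — the beam at Q must follow the support down by 0.015 m: δ_0 − R_Q·δ_{QQ} = 0.015, so R_Q = (0.085841 − 0.015)/0.001616 = 43.83 kN.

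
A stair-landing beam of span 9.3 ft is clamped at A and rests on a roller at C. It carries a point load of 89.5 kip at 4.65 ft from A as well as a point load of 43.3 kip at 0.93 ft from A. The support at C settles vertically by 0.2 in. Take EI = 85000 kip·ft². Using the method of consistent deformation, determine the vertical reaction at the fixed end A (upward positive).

R_A = 109.5 kip

Release the roller at C. Primary structure: cantilever fixed at A.
Free-end deflection of the primary structure under the applied loading (downward +):
  point load 89.5 at a = 4.65: Pa²(3L − a)/(6EI) = 7499/EI
  point load 43.3 at a = 0.93: Pa²(3L − a)/(6EI) = 168.3/EI
  δ_0 = 7667/EI
Flexibility coefficient — unit upward force at C: δ_{CC} = L³/(3EI) = 268.1/EI.
With EI = 85000 kip·ft²: δ_0 = 0.090203 ft and δ_{CC} = 0.003154 ft/kip.
Compatibility — the beam at C must follow the support down by 0.01667 ft: δ_0 − R_C·δ_{CC} = 0.01667, so R_C = (0.090203 − 0.01667)/0.003154 = 23.31 kip.
Vertical equilibrium: R_A = ΣP − R_C = 132.8 − 23.31 = 109.5 kip.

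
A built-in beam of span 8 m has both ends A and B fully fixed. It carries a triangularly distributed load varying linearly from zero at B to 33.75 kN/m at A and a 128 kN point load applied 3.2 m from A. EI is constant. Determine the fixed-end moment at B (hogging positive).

Take the two fixed-end moments M_A, M_B as redundants; the released structure is the simple span AB.
Simple-span end rotations at A and B under the given loads:
  at A: triangular load, peak 33.75: w₀L³/(45EI) = 384/EI
  at B: triangular load, peak 33.75: 7w₀L³/(360EI) = 336/EI
  at A: point load 128 at a = 3.2: Pab(L + b)/(6LEI) = 524.3/EI
  at B: point load 128 at a = 3.2: Pab(L + a)/(6LEI) = 458.8/EI
  θ_A0 = 908.3/EI,  θ_B0 = 794.8/EI
Flexibility coefficients: a unit moment at one end gives L/(3EI) there and L/(6EI) at the far end, so f₁₁ = f₂₂ = 2.667/EI and f₁₂ = f₂₁ = 1.333/EI.
Compatibility — zero rotation at each built-in end:
  2.667 M_A + 1.333 M_B = 908.3
  1.333 M_A + 2.667 M_B = 794.8
Solving the pair gives M_A = 255.5 kN·m and M_B = 170.3 kN·m (hogging).

M_B = 170.3 kN·m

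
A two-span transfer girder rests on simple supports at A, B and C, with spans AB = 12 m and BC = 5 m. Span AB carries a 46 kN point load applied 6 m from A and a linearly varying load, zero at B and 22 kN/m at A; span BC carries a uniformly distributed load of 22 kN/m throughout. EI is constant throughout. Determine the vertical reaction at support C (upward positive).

R_C = 10.25 kN

Release continuity at B by inserting a hinge; the redundant is the internal moment M_B. The primary structure is two simply-supported spans AB and BC.
End slopes at the hinge B, treating each span as simply supported:
  span AB: point load 46 at a = 6: Pab(L + a)/(6LEI) = 414/EI
  span AB: triangular load, peak 22: 7w₀L³/(360EI) = 739.2/EI
  span BC: UDL 22: wL³/(24EI) = 114.6/EI
  relative rotation θ_0 = (1153 + 114.6)/EI = 1268/EI
A unit hogging moment at B produces rotation L₁/(3EI) + L₂/(3EI) = 5.667/EI.
Slope continuity at B: θ_0 = M_B·5.667/EI, so M_B = 1268/5.667 = 223.7 kN·m (hogging).
Span BC, ΣM about C: R_B^{BC}·5 = 275 + 223.7, so R_B^{BC} = 99.75 kN and R_C = 110 − 99.75 = 10.25 kN.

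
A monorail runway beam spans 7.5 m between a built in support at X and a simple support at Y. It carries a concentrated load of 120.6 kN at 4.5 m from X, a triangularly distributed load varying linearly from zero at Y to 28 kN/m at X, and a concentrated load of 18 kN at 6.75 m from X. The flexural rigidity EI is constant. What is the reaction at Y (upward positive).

Take the reaction at Y as the redundant and release it; the primary structure is a cantilever fixed at X.
Free-end deflection of the primary structure under the applied loading (downward +):
  point load 120.6 at a = 4.5: Pa²(3L − a)/(6EI) = 7326/EI
  triangular load, peak 28 at the fixed end: w₀L⁴/(30EI) = 2953/EI
  point load 18 at a = 6.75: Pa²(3L − a)/(6EI) = 2153/EI
  δ_0 = 12432/EI
Flexibility coefficient — unit upward force at Y: δ_{YY} = L³/(3EI) = 140.6/EI.
Compatibility at Y: δ_0 − R_Y·δ_{YY} = 0, so R_Y = 12432/140.6 = 88.41 kN.

R_Y = 88.41 kN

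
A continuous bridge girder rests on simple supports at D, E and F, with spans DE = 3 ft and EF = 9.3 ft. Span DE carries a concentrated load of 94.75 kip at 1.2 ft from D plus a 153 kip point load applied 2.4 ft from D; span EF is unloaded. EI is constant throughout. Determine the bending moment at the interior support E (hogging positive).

Release continuity at E by inserting a hinge; the redundant is the internal moment M_E. The primary structure is two simply-supported spans DE and EF.
Rotations at E on the released spans (each span's end-slope, ×1/EI):
  span DE: point load 94.75 at a = 1.2: Pab(L + a)/(6LEI) = 47.75/EI
  span DE: point load 153 at a = 2.4: Pab(L + a)/(6LEI) = 66.1/EI
  relative rotation θ_0 = (113.8 + 0)/EI = 113.8/EI
A unit hogging moment at E produces rotation L₁/(3EI) + L₂/(3EI) = 4.1/EI.
Compatibility: M_E·(L₁+L₂)/(3EI) = θ_0, giving M_E = 27.77 kip·ft (hogging).

M_E = 27.77 kip·ft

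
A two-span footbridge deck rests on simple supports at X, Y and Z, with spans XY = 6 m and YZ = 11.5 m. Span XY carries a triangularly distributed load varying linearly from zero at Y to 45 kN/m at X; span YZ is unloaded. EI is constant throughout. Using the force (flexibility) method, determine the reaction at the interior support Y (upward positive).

R_Y = 53.22 kN

Release continuity at Y by inserting a hinge; the redundant is the internal moment M_Y. The primary structure is two simply-supported spans XY and YZ.
End slopes at the hinge Y, treating each span as simply supported:
  span XY: triangular load, peak 45: 7w₀L³/(360EI) = 189/EI
  relative rotation θ_0 = (189 + 0)/EI = 189/EI
A unit hogging moment at Y produces rotation L₁/(3EI) + L₂/(3EI) = 5.833/EI.
Compatibility: M_Y·(L₁+L₂)/(3EI) = θ_0, giving M_Y = 32.4 kN·m (hogging).
Span XY, ΣM about X with M_Y applied at Y: R_Y^{XY}·6 = 270 + 32.4, so R_Y^{XY} = 50.4 kN and R_X = 135 − 50.4 = 84.6 kN.
Span YZ, ΣM about Z: R_Y^{YZ}·11.5 = 0 + 32.4, so R_Y^{YZ} = 2.817 kN and R_Z = 0 − 2.817 = -2.817 kN.
R_Y = 50.4 + 2.817 = 53.22 kN.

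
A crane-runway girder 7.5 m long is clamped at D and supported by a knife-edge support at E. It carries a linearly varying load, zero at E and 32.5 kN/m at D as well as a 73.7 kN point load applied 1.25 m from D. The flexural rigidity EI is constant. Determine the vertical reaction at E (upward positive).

Take the reaction at E as the redundant and release it; the primary structure is a cantilever fixed at D.
Primary-structure tip deflection at E by superposition:
  triangular load, peak 32.5 at the fixed end: w₀L⁴/(30EI) = 3428/EI
  point load 73.7 at a = 1.25: Pa²(3L − a)/(6EI) = 407.8/EI
  δ_0 = 3836/EI
Flexibility coefficient — unit upward force at E: δ_{EE} = L³/(3EI) = 140.6/EI.
The prop prevents deflection at E: R_E = δ_0/δ_{EE} = 3836/140.6 = 27.28 kN.

R_E = 27.28 kN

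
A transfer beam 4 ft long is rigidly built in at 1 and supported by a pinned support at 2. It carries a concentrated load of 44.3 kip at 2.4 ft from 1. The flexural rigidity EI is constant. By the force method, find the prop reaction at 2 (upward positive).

Remove the prop at 2; the released (primary) structure is a cantilever built in at 1.
Primary-structure tip deflection at 2 by superposition:
  point load 44.3 at a = 2.4: Pa²(3L − a)/(6EI) = 408.3/EI
Flexibility coefficient — unit upward force at 2: δ_{22} = L³/(3EI) = 21.33/EI.
The prop prevents deflection at 2: R_2 = δ_0/δ_{22} = 408.3/21.33 = 19.14 kip.

R_2 = 19.14 kip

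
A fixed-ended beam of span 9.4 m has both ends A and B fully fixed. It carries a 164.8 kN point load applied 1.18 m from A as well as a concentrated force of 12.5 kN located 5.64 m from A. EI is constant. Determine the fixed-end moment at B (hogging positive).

M_B = 38.27 kN·m

Take the two fixed-end moments M_A, M_B as redundants; the released structure is the simple span AB.
Simple-span end rotations at A and B under the given loads:
  at A: point load 164.8 at a = 1.18: Pab(L + b)/(6LEI) = 499.4/EI
  at B: point load 164.8 at a = 1.18: Pab(L + a)/(6LEI) = 299.9/EI
  at A: point load 12.5 at a = 5.64: Pab(L + b)/(6LEI) = 61.85/EI
  at B: point load 12.5 at a = 5.64: Pab(L + a)/(6LEI) = 70.69/EI
  θ_A0 = 561.2/EI,  θ_B0 = 370.5/EI
Flexibility coefficients: a unit moment at one end gives L/(3EI) there and L/(6EI) at the far end, so f₁₁ = f₂₂ = 3.133/EI and f₁₂ = f₂₁ = 1.567/EI.
Compatibility — zero rotation at each built-in end:
  3.133 M_A + 1.567 M_B = 561.2
  1.567 M_A + 3.133 M_B = 370.5
Solving the pair gives M_A = 160 kN·m and M_B = 38.27 kN·m (hogging).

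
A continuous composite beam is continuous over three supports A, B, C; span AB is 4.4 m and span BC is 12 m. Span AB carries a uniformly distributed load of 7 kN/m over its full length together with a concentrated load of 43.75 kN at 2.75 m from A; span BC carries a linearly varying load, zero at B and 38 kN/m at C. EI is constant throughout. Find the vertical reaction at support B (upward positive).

R_B = 195.8 kN

Take M_B as the redundant. Released structure: two simple spans AB and BC with a hinge at B.
Discontinuity in slope at B on the released structure — sum the simple-span end rotations:
  span AB: UDL 7: wL³/(24EI) = 24.85/EI
  span AB: point load 43.75 at a = 2.75: Pab(L + a)/(6LEI) = 53.76/EI
  span BC: triangular load, peak 38: 7w₀L³/(360EI) = 1277/EI
  relative rotation θ_0 = (78.61 + 1277)/EI = 1355/EI
A unit hogging moment at B produces rotation L₁/(3EI) + L₂/(3EI) = 5.467/EI.
Slope continuity at B: θ_0 = M_B·5.467/EI, so M_B = 1355/5.467 = 247.9 kN·m (hogging).
Span AB, ΣM about A with M_B applied at B: R_B^{AB}·4.4 = 188.1 + 247.9, so R_B^{AB} = 99.09 kN and R_A = 74.55 − 99.09 = -24.54 kN.
Span BC, ΣM about C: R_B^{BC}·12 = 912 + 247.9, so R_B^{BC} = 96.66 kN and R_C = 228 − 96.66 = 131.3 kN.
R_B = 99.09 + 96.66 = 195.8 kN.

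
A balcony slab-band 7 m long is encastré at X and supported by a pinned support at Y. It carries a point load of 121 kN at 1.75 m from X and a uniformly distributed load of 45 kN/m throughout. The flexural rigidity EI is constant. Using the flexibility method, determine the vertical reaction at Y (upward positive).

Remove the prop at Y; the released (primary) structure is a cantilever built in at X.
Deflection at Y on the released cantilever, summing each load's contribution:
  point load 121 at a = 1.75: Pa²(3L − a)/(6EI) = 1189/EI
  UDL 45: wL⁴/(8EI) = 13506/EI
  δ_0 = 14695/EI
Flexibility coefficient — unit upward force at Y: δ_{YY} = L³/(3EI) = 114.3/EI.
Compatibility at Y: δ_0 − R_Y·δ_{YY} = 0, so R_Y = 14695/114.3 = 128.5 kN.

R_Y = 128.5 kN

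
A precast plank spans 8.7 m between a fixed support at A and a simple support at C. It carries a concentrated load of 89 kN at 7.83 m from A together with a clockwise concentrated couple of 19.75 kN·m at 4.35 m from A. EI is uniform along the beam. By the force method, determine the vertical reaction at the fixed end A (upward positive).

R_A = 10.75 kN

Remove the prop at C; the released (primary) structure is a cantilever built in at A.
Downward deflection at the released point C due to the loads:
  point load 89 at a = 7.83: Pa²(3L − a)/(6EI) = 16615/EI
  clockwise couple 19.75 at a = 4.35: M₀a(2L − a)/(2EI) = 560.6/EI
  δ_0 = 17176/EI
Flexibility coefficient — unit upward force at C: δ_{CC} = L³/(3EI) = 219.5/EI.
Compatibility at C: δ_0 − R_C·δ_{CC} = 0, so R_C = 17176/219.5 = 78.25 kN.
Vertical equilibrium: R_A = ΣP − R_C = 89 − 78.25 = 10.75 kN.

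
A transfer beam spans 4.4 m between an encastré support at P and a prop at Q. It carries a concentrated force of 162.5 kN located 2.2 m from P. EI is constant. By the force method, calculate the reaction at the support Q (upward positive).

R_Q = 50.78 kN

Release the roller at Q. Primary structure: cantilever fixed at P.
Primary-structure tip deflection at Q by superposition:
  point load 162.5 at a = 2.2: Pa²(3L − a)/(6EI) = 1442/EI
Tip deflection under a unit load at Q: L³/(3EI) = 28.39/EI.
Compatibility at Q: δ_0 − R_Q·δ_{QQ} = 0, so R_Q = 1442/28.39 = 50.78 kN.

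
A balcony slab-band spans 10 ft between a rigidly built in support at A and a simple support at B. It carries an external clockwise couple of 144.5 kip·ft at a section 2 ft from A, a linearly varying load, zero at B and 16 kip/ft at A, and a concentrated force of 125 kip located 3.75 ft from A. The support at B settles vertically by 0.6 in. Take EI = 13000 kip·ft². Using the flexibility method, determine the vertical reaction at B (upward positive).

Choose R_B as the redundant. The primary structure is the cantilever fixed at A.
Free-end deflection of the primary structure under the applied loading (downward +):
  clockwise couple 144.5 at a = 2: M₀a(2L − a)/(2EI) = 2601/EI
  triangular load, peak 16 at the fixed end: w₀L⁴/(30EI) = 5333/EI
  point load 125 at a = 3.75: Pa²(3L − a)/(6EI) = 7690/EI
  δ_0 = 15625/EI
Tip deflection under a unit load at B: L³/(3EI) = 333.3/EI.
With EI = 13000 kip·ft²: δ_0 = 1.2019 ft and δ_{BB} = 0.025641 ft/kip.
Compatibility — the beam at B must follow the support down by 0.05 ft: δ_0 − R_B·δ_{BB} = 0.05, so R_B = (1.2019 − 0.05)/0.025641 = 44.92 kip.

R_B = 44.92 kip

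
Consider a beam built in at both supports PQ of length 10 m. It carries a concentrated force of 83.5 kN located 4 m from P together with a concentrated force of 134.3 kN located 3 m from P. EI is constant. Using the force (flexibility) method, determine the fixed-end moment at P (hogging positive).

Release both end moments; the primary structure is a simply-supported span PQ with redundants M_P and M_Q.
On the primary (simply-supported) span, the end slopes from the loading are:
  at P: point load 83.5 at a = 4: Pab(L + b)/(6LEI) = 534.4/EI
  at Q: point load 83.5 at a = 4: Pab(L + a)/(6LEI) = 467.6/EI
  at P: point load 134.3 at a = 3: Pab(L + b)/(6LEI) = 799.1/EI
  at Q: point load 134.3 at a = 3: Pab(L + a)/(6LEI) = 611.1/EI
  θ_P0 = 1333/EI,  θ_Q0 = 1079/EI
Flexibility coefficients: a unit moment at one end gives L/(3EI) there and L/(6EI) at the far end, so f₁₁ = f₂₂ = 3.333/EI and f₁₂ = f₂₁ = 1.667/EI.
Compatibility — zero rotation at each built-in end:
  3.333 M_P + 1.667 M_Q = 1333
  1.667 M_P + 3.333 M_Q = 1079
Solving the pair gives M_P = 317.7 kN·m and M_Q = 164.8 kN·m (hogging).

M_P = 317.7 kN·m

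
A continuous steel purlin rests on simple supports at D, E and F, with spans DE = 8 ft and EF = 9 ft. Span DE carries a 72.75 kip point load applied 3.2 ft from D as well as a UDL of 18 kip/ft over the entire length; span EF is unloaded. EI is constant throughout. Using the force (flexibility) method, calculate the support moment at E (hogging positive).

M_E = 113.8 kip·ft

Take M_E as the redundant. Released structure: two simple spans DE and EF with a hinge at E.
Discontinuity in slope at E on the released structure — sum the simple-span end rotations:
  span DE: point load 72.75 at a = 3.2: Pab(L + a)/(6LEI) = 260.7/EI
  span DE: UDL 18: wL³/(24EI) = 384/EI
  relative rotation θ_0 = (644.7 + 0)/EI = 644.7/EI
A unit hogging moment at E produces rotation L₁/(3EI) + L₂/(3EI) = 5.667/EI.
Compatibility: M_E·(L₁+L₂)/(3EI) = θ_0, giving M_E = 113.8 kip·ft (hogging).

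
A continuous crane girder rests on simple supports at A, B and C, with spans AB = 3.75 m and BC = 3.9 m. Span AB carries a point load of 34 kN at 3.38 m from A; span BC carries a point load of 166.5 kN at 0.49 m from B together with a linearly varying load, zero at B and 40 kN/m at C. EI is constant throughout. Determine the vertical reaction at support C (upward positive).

Take M_B as the redundant. Released structure: two simple spans AB and BC with a hinge at B.
End slopes at the hinge B, treating each span as simply supported:
  span AB: point load 34 at a = 3.38: Pab(L + a)/(6LEI) = 13.47/EI
  span BC: point load 166.5 at a = 0.49: Pab(L + b)/(6LEI) = 86.91/EI
  span BC: triangular load, peak 40: 7w₀L³/(360EI) = 46.14/EI
  relative rotation θ_0 = (13.47 + 133)/EI = 146.5/EI
A unit hogging moment at B produces rotation L₁/(3EI) + L₂/(3EI) = 2.55/EI.
Slope continuity at B: θ_0 = M_B·2.55/EI, so M_B = 146.5/2.55 = 57.46 kN·m (hogging).
Span BC, ΣM about C: R_B^{BC}·3.9 = 669.2 + 57.46, so R_B^{BC} = 186.3 kN and R_C = 244.5 − 186.3 = 58.19 kN.

R_C = 58.19 kN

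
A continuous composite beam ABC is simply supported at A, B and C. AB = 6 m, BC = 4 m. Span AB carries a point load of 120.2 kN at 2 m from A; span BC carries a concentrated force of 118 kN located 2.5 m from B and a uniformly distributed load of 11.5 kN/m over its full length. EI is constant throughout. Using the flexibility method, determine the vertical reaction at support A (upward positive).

R_A = 62.85 kN

Release continuity at B by inserting a hinge; the redundant is the internal moment M_B. The primary structure is two simply-supported spans AB and BC.
Discontinuity in slope at B on the released structure — sum the simple-span end rotations:
  span AB: point load 120.2 at a = 2: Pab(L + a)/(6LEI) = 213.7/EI
  span BC: point load 118 at a = 2.5: Pab(L + b)/(6LEI) = 101.4/EI
  span BC: UDL 11.5: wL³/(24EI) = 30.67/EI
  relative rotation θ_0 = (213.7 + 132.1)/EI = 345.8/EI
A unit hogging moment at B produces rotation L₁/(3EI) + L₂/(3EI) = 3.333/EI.
Compatibility: M_B·(L₁+L₂)/(3EI) = θ_0, giving M_B = 103.7 kN·m (hogging).
Span AB, ΣM about A with M_B applied at B: R_B^{AB}·6 = 240.4 + 103.7, so R_B^{AB} = 57.35 kN and R_A = 120.2 − 57.35 = 62.85 kN.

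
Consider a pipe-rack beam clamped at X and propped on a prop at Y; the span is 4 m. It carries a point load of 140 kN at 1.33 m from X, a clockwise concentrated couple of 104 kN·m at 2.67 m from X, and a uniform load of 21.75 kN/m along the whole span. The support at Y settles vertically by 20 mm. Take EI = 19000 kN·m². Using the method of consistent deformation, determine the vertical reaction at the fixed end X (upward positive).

Choose R_Y as the redundant. The primary structure is the cantilever fixed at X.
Free-end deflection of the primary structure under the applied loading (downward +):
  point load 140 at a = 1.33: Pa²(3L − a)/(6EI) = 440.4/EI
  clockwise couple 104 at a = 2.67: M₀a(2L − a)/(2EI) = 740/EI
  UDL 21.75: wL⁴/(8EI) = 696/EI
  δ_0 = 1876/EI
Flexibility coefficient — unit upward force at Y: δ_{YY} = L³/(3EI) = 21.33/EI.
With EI = 19000 kN·m²: δ_0 = 0.098759 m and δ_{YY} = 0.001123 m/kN.
Compatibility — the beam at Y must follow the support down by 0.02 m: δ_0 − R_Y·δ_{YY} = 0.02, so R_Y = (0.098759 − 0.02)/0.001123 = 70.14 kN.
Vertical equilibrium: R_X = ΣP − R_Y = 227 − 70.14 = 156.9 kN.

R_X = 156.9 kN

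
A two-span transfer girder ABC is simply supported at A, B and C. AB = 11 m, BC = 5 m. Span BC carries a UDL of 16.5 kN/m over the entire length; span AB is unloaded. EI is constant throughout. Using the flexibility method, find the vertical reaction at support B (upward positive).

Take M_B as the redundant. Released structure: two simple spans AB and BC with a hinge at B.
End slopes at the hinge B, treating each span as simply supported:
  span BC: UDL 16.5: wL³/(24EI) = 85.94/EI
  relative rotation θ_0 = (0 + 85.94)/EI = 85.94/EI
A unit hogging moment at B produces rotation L₁/(3EI) + L₂/(3EI) = 5.333/EI.
Compatibility: M_B·(L₁+L₂)/(3EI) = θ_0, giving M_B = 16.11 kN·m (hogging).
Span AB, ΣM about A with M_B applied at B: R_B^{AB}·11 = 0 + 16.11, so R_B^{AB} = 1.465 kN and R_A = 0 − 1.465 = -1.465 kN.
Span BC, ΣM about C: R_B^{BC}·5 = 206.2 + 16.11, so R_B^{BC} = 44.47 kN and R_C = 82.5 − 44.47 = 38.03 kN.
R_B = 1.465 + 44.47 = 45.94 kN.

R_B = 45.94 kN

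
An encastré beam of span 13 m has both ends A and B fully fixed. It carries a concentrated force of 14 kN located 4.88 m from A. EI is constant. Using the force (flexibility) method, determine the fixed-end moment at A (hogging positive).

M_A = 26.65 kN·m

Release both end moments; the primary structure is a simply-supported span AB with redundants M_A and M_B.
Simple-span end rotations at A and B under the given loads:
  at A: point load 14 at a = 4.88: Pab(L + b)/(6LEI) = 150.2/EI
  at B: point load 14 at a = 4.88: Pab(L + a)/(6LEI) = 127.2/EI
  θ_A0 = 150.2/EI,  θ_B0 = 127.2/EI
Flexibility coefficients: a unit moment at one end gives L/(3EI) there and L/(6EI) at the far end, so f₁₁ = f₂₂ = 4.333/EI and f₁₂ = f₂₁ = 2.167/EI.
Compatibility — zero rotation at each built-in end:
  4.333 M_A + 2.167 M_B = 150.2
  2.167 M_A + 4.333 M_B = 127.2
Solving the pair gives M_A = 26.65 kN·m and M_B = 16.02 kN·m (hogging).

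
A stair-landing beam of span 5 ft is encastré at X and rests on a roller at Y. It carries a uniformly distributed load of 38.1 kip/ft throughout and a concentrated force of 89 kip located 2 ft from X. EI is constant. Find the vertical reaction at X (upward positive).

R_X = 189.6 kip

Take the reaction at Y as the redundant and release it; the primary structure is a cantilever fixed at X.
Free-end deflection of the primary structure under the applied loading (downward +):
  UDL 38.1: wL⁴/(8EI) = 2977/EI
  point load 89 at a = 2: Pa²(3L − a)/(6EI) = 771.3/EI
  δ_0 = 3748/EI
Tip deflection under a unit load at Y: L³/(3EI) = 41.67/EI.
Compatibility at Y: δ_0 − R_Y·δ_{YY} = 0, so R_Y = 3748/41.67 = 89.95 kip.
Vertical equilibrium: R_X = ΣP − R_Y = 279.5 − 89.95 = 189.6 kip.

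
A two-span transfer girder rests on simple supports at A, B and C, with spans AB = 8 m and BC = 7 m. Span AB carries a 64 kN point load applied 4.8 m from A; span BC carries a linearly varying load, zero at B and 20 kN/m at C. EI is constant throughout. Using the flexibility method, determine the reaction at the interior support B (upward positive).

R_B = 82.92 kN

Take M_B as the redundant. Released structure: two simple spans AB and BC with a hinge at B.
Discontinuity in slope at B on the released structure — sum the simple-span end rotations:
  span AB: point load 64 at a = 4.8: Pab(L + a)/(6LEI) = 262.1/EI
  span BC: triangular load, peak 20: 7w₀L³/(360EI) = 133.4/EI
  relative rotation θ_0 = (262.1 + 133.4)/EI = 395.5/EI
A unit hogging moment at B produces rotation L₁/(3EI) + L₂/(3EI) = 5/EI.
Slope continuity at B: θ_0 = M_B·5/EI, so M_B = 395.5/5 = 79.11 kN·m (hogging).
Span AB, ΣM about A with M_B applied at B: R_B^{AB}·8 = 307.2 + 79.11, so R_B^{AB} = 48.29 kN and R_A = 64 − 48.29 = 15.71 kN.
Span BC, ΣM about C: R_B^{BC}·7 = 163.3 + 79.11, so R_B^{BC} = 34.63 kN and R_C = 70 − 34.63 = 35.37 kN.
R_B = 48.29 + 34.63 = 82.92 kN.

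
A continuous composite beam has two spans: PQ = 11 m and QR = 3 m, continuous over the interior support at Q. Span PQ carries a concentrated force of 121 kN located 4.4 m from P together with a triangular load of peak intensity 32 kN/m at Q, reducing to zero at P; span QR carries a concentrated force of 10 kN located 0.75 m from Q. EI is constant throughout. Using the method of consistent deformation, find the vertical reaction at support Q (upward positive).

Take M_Q as the redundant. Released structure: two simple spans PQ and QR with a hinge at Q.
Discontinuity in slope at Q on the released structure — sum the simple-span end rotations:
  span PQ: point load 121 at a = 4.4: Pab(L + a)/(6LEI) = 819.9/EI
  span PQ: triangular load, peak 32: w₀L³/(45EI) = 946.5/EI
  span QR: point load 10 at a = 0.75: Pab(L + b)/(6LEI) = 4.922/EI
  relative rotation θ_0 = (1766 + 4.922)/EI = 1771/EI
A unit hogging moment at Q produces rotation L₁/(3EI) + L₂/(3EI) = 4.667/EI.
Slope continuity at Q: θ_0 = M_Q·4.667/EI, so M_Q = 1771/4.667 = 379.6 kN·m (hogging).
Span PQ, ΣM about P with M_Q applied at Q: R_Q^{PQ}·11 = 1823 + 379.6, so R_Q^{PQ} = 200.2 kN and R_P = 297 − 200.2 = 96.76 kN.
Span QR, ΣM about R: R_Q^{QR}·3 = 22.5 + 379.6, so R_Q^{QR} = 134 kN and R_R = 10 − 134 = -124 kN.
R_Q = 200.2 + 134 = 334.3 kN.

R_Q = 334.3 kN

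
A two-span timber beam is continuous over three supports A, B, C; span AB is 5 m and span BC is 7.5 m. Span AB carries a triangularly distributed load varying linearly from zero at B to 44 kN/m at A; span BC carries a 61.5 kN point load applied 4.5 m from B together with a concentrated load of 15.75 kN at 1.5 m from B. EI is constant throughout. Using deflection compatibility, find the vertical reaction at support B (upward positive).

Insert a hinge at B; M_B is the redundant, and each span becomes simply supported.
Discontinuity in slope at B on the released structure — sum the simple-span end rotations:
  span AB: triangular load, peak 44: 7w₀L³/(360EI) = 106.9/EI
  span BC: point load 61.5 at a = 4.5: Pab(L + b)/(6LEI) = 193.7/EI
  span BC: point load 15.75 at a = 1.5: Pab(L + b)/(6LEI) = 42.52/EI
  relative rotation θ_0 = (106.9 + 236.2)/EI = 343.2/EI
A unit hogging moment at B produces rotation L₁/(3EI) + L₂/(3EI) = 4.167/EI.
Compatibility: M_B·(L₁+L₂)/(3EI) = θ_0, giving M_B = 82.37 kN·m (hogging).
Span AB, ΣM about A with M_B applied at B: R_B^{AB}·5 = 183.3 + 82.37, so R_B^{AB} = 53.14 kN and R_A = 110 − 53.14 = 56.86 kN.
Span BC, ΣM about C: R_B^{BC}·7.5 = 279 + 82.37, so R_B^{BC} = 48.18 kN and R_C = 77.25 − 48.18 = 29.07 kN.
R_B = 53.14 + 48.18 = 101.3 kN.

R_B = 101.3 kN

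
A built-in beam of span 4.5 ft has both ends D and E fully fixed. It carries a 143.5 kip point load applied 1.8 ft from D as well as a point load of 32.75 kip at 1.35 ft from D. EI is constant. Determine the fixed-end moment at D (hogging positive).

Release both end moments; the primary structure is a simply-supported span DE with redundants M_D and M_E.
End rotations of the released simple span under the applied load (×1/EI):
  at D: point load 143.5 at a = 1.8: Pab(L + b)/(6LEI) = 186/EI
  at E: point load 143.5 at a = 1.8: Pab(L + a)/(6LEI) = 162.7/EI
  at D: point load 32.75 at a = 1.35: Pab(L + b)/(6LEI) = 39.46/EI
  at E: point load 32.75 at a = 1.35: Pab(L + a)/(6LEI) = 30.18/EI
  θ_D0 = 225.4/EI,  θ_E0 = 192.9/EI
Flexibility coefficients: a unit moment at one end gives L/(3EI) there and L/(6EI) at the far end, so f₁₁ = f₂₂ = 1.5/EI and f₁₂ = f₂₁ = 0.75/EI.
Compatibility — zero rotation at each built-in end:
  1.5 M_D + 0.75 M_E = 225.4
  0.75 M_D + 1.5 M_E = 192.9
Solving the pair gives M_D = 114.7 kip·ft and M_E = 71.28 kip·ft (hogging).

M_D = 114.7 kip·ft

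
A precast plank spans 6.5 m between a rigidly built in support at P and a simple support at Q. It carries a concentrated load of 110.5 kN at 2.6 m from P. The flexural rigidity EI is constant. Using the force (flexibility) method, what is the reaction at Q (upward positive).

Release the roller at Q. Primary structure: cantilever fixed at P.
Primary-structure tip deflection at Q by superposition:
  point load 110.5 at a = 2.6: Pa²(3L − a)/(6EI) = 2104/EI
Tip deflection under a unit load at Q: L³/(3EI) = 91.54/EI.
The prop prevents deflection at Q: R_Q = δ_0/δ_{QQ} = 2104/91.54 = 22.98 kN.

R_Q = 22.98 kN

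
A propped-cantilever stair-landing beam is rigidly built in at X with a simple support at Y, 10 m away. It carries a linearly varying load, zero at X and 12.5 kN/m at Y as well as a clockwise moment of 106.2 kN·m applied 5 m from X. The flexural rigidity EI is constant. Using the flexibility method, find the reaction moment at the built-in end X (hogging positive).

Remove the prop at Y; the released (primary) structure is a cantilever built in at X.
Downward deflection at the released point Y due to the loads:
  triangular load, peak 12.5 at the free end: 11w₀L⁴/(120EI) = 11458/EI
  clockwise couple 106.2 at a = 5: M₀a(2L − a)/(2EI) = 3982/EI
  δ_0 = 15441/EI
Tip deflection under a unit load at Y: L³/(3EI) = 333.3/EI.
Compatibility at Y: δ_0 − R_Y·δ_{YY} = 0, so R_Y = 15441/333.3 = 46.32 kN.
Moment equilibrium about X: M_X = Σ(load moments about X) − R_Y·L = 522.9 − 46.32×10 = 59.64 kN·m.

M_X = 59.64 kN·m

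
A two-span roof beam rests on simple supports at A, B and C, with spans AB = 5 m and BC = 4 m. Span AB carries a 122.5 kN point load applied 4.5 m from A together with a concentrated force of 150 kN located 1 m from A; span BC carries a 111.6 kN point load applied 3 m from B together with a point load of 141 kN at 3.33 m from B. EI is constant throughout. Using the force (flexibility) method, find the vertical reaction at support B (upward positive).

Take M_B as the redundant. Released structure: two simple spans AB and BC with a hinge at B.
Discontinuity in slope at B on the released structure — sum the simple-span end rotations:
  span AB: point load 122.5 at a = 4.5: Pab(L + a)/(6LEI) = 87.28/EI
  span AB: point load 150 at a = 1: Pab(L + a)/(6LEI) = 120/EI
  span BC: point load 111.6 at a = 3: Pab(L + b)/(6LEI) = 69.75/EI
  span BC: point load 141 at a = 3.33: Pab(L + b)/(6LEI) = 61.21/EI
  relative rotation θ_0 = (207.3 + 131)/EI = 338.2/EI
A unit hogging moment at B produces rotation L₁/(3EI) + L₂/(3EI) = 3/EI.
Compatibility: M_B·(L₁+L₂)/(3EI) = θ_0, giving M_B = 112.7 kN·m (hogging).
Span AB, ΣM about A with M_B applied at B: R_B^{AB}·5 = 701.2 + 112.7, so R_B^{AB} = 162.8 kN and R_A = 272.5 − 162.8 = 109.7 kN.
Span BC, ΣM about C: R_B^{BC}·4 = 206.1 + 112.7, so R_B^{BC} = 79.7 kN and R_C = 252.6 − 79.7 = 172.9 kN.
R_B = 162.8 + 79.7 = 242.5 kN.

R_B = 242.5 kN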